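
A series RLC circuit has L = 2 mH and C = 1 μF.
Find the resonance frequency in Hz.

Step 1 — Resonance condition Im(Z)=0 gives ω₀ = 1/√(LC).
Step 2 — ω₀ = 1/√(0.002·1e-06) = 2.236e+04 rad/s.
Step 3 — f₀ = ω₀/(2π) = 3559 Hz.

f₀ = 3559 Hz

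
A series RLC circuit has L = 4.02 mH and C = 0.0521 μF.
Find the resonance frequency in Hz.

Step 1 — Resonance condition Im(Z)=0 gives ω₀ = 1/√(LC).
Step 2 — ω₀ = 1/√(0.00402·5.21e-08) = 6.91e+04 rad/s.
Step 3 — f₀ = ω₀/(2π) = 1.1e+04 Hz.

f₀ = 1.1e+04 Hz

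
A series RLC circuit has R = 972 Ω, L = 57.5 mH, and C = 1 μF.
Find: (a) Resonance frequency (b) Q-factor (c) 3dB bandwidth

Step 1 — Resonance: ω₀ = 1/√(LC) = 1/√(0.0575·1e-06) = 4170 rad/s.
Step 2 — f₀ = ω₀/(2π) = 663.7 Hz.
Step 3 — Series Q: Q = ω₀L/R = 4170·0.0575/972 = 0.2467.
Step 4 — Bandwidth: Δω = ω₀/Q = 1.69e+04 rad/s; BW = Δω/(2π) = 2690 Hz.

(a) f₀ = 663.7 Hz  (b) Q = 0.2467  (c) BW = 2690 Hz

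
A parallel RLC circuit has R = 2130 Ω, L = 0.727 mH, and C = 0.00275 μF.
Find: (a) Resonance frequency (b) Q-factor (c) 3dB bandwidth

Step 1 — Resonance: ω₀ = 1/√(LC) = 1/√(0.000727·2.75e-09) = 7.072e+05 rad/s.
Step 2 — f₀ = ω₀/(2π) = 1.126e+05 Hz.
Step 3 — Parallel Q: Q = R/(ω₀L) = 2130/(7.072e+05·0.000727) = 4.143.
Step 4 — Bandwidth: Δω = ω₀/Q = 1.707e+05 rad/s; BW = Δω/(2π) = 2.717e+04 Hz.

(a) f₀ = 1.126e+05 Hz  (b) Q = 4.143  (c) BW = 2.717e+04 Hz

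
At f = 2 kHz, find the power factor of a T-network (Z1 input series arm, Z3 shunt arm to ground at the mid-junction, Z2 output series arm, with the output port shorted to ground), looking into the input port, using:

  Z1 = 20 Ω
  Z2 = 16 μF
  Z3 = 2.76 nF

Step 1 — Angular frequency: ω = 2π·f = 2π·2000 = 1.257e+04 rad/s.
Step 2 — Component impedances:
  Z1: Z = R = 20 Ω
  Z2: Z = 1/(jωC) = -j/(ω·C) = 0 - j4.974 Ω
  Z3: Z = 1/(jωC) = -j/(ω·C) = 0 - j2.883e+04 Ω
Step 3 — With the output port shorted to ground, the output series arm Z2 runs from the junction to ground; the shunt arm Z3 also runs from the junction to ground. They appear in parallel: Z3 || Z2 = 0 - j4.973 Ω.
Step 4 — Series with input arm Z1: Z_in = Z1 + (Z3 || Z2) = 20 - j4.973 Ω = 20.61∠-14.0° Ω.
Step 5 — Power factor: PF = cos(φ) = Re(Z)/|Z| = 20/20.6089 = 0.9705.
Step 6 — Type: Im(Z) = -4.973 ⇒ leading (phase φ = -14.0°).

PF = 0.9705 (leading, φ = -14.0°)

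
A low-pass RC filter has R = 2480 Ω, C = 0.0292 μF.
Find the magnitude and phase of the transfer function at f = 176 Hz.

Step 1 — Angular frequency: ω = 2π·176 = 1106 rad/s.
Step 2 — Transfer function: H(jω) = 1/(1 + jωRC).
Step 3 — Denominator: 1 + jωRC = 1 + j·1106·2480·2.92e-08 = 1 + j0.08008.
Step 4 — H = 0.9936 - j0.07957.
Step 5 — Magnitude: |H| = 0.9968 (-0.0 dB); phase: φ = -4.6°.

|H| = 0.9968 (-0.0 dB), φ = -4.6°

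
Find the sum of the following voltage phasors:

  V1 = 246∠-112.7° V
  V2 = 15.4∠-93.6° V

Step 1 — Convert each phasor to rectangular form:
  V1 = 246·(cos(-112.7°) + j·sin(-112.7°)) = -94.93 - j226.9 V
  V2 = 15.4·(cos(-93.6°) + j·sin(-93.6°)) = -0.967 - j15.37 V
Step 2 — Sum components: V_total = -95.9 - j242.3 V.
Step 3 — Convert to polar: |V_total| = 260.6 V, ∠V_total = -111.6°.

V_total = 260.6∠-111.6° V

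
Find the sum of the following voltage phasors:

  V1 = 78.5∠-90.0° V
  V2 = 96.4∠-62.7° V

Step 1 — Convert each phasor to rectangular form:
  V1 = 78.5·(cos(-90.0°) + j·sin(-90.0°)) = 0 - j78.5 V
  V2 = 96.4·(cos(-62.7°) + j·sin(-62.7°)) = 44.21 - j85.66 V
Step 2 — Sum components: V_total = 44.21 - j164.2 V.
Step 3 — Convert to polar: |V_total| = 170 V, ∠V_total = -74.9°.

V_total = 170∠-74.9° V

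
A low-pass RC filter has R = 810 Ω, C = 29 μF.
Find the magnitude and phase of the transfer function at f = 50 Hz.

Step 1 — Angular frequency: ω = 2π·50 = 314.2 rad/s.
Step 2 — Transfer function: H(jω) = 1/(1 + jωRC).
Step 3 — Denominator: 1 + jωRC = 1 + j·314.2·810·2.9e-05 = 1 + j7.38.
Step 4 — H = 0.01803 - j0.1331.
Step 5 — Magnitude: |H| = 0.1343 (-17.4 dB); phase: φ = -82.3°.

|H| = 0.1343 (-17.4 dB), φ = -82.3°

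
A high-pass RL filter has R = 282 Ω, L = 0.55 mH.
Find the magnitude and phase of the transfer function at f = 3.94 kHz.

Step 1 — Angular frequency: ω = 2π·3940 = 2.476e+04 rad/s.
Step 2 — Transfer function: H(jω) = jωL/(R + jωL).
Step 3 — Numerator jωL = j·13.62; denominator R + jωL = 282 + j13.62.
Step 4 — H = 0.002326 + j0.04817.
Step 5 — Magnitude: |H| = 0.04823 (-26.3 dB); phase: φ = 87.2°.

|H| = 0.04823 (-26.3 dB), φ = 87.2°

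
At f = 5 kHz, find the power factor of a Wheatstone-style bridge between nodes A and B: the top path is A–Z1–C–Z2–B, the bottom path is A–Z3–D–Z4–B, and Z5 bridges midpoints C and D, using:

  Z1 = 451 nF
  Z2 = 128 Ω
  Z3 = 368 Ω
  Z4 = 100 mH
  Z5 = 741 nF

Step 1 — Angular frequency: ω = 2π·f = 2π·5000 = 3.142e+04 rad/s.
Step 2 — Component impedances:
  Z1: Z = 1/(jωC) = -j/(ω·C) = 0 - j70.58 Ω
  Z2: Z = R = 128 Ω
  Z3: Z = R = 368 Ω
  Z4: Z = jωL = j·3.142e+04·0.1 = 0 + j3142 Ω
  Z5: Z = 1/(jωC) = -j/(ω·C) = 0 - j42.96 Ω
Step 3 — Bridge requires nodal analysis (the Z5 bridge couples midpoints C and D, so the two paths cannot be reduced to a simple series/parallel combination). Setting node B to ground and injecting 1 A at node A, the 3-node admittance system at A, C, D solves to V_A = Z_AB = 140.3 - j62.09 Ω = 153.5∠-23.9° Ω.
Step 4 — Power factor: PF = cos(φ) = Re(Z)/|Z| = 140.34/153.46 = 0.9145.
Step 5 — Type: Im(Z) = -62.09 ⇒ leading (phase φ = -23.9°).

PF = 0.9145 (leading, φ = -23.9°)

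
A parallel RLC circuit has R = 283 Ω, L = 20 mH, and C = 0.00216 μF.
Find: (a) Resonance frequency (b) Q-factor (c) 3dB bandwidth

Step 1 — Resonance: ω₀ = 1/√(LC) = 1/√(0.02·2.16e-09) = 1.521e+05 rad/s.
Step 2 — f₀ = ω₀/(2π) = 2.421e+04 Hz.
Step 3 — Parallel Q: Q = R/(ω₀L) = 283/(1.521e+05·0.02) = 0.093.
Step 4 — Bandwidth: Δω = ω₀/Q = 1.636e+06 rad/s; BW = Δω/(2π) = 2.604e+05 Hz.

(a) f₀ = 2.421e+04 Hz  (b) Q = 0.093  (c) BW = 2.604e+05 Hz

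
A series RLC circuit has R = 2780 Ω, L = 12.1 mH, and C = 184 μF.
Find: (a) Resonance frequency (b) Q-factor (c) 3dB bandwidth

Step 1 — Resonance condition Im(Z)=0 gives ω₀ = 1/√(LC).
Step 2 — ω₀ = 1/√(0.0121·0.000184) = 670.2 rad/s.
Step 3 — f₀ = ω₀/(2π) = 106.7 Hz.
Step 4 — Series Q: Q = ω₀L/R = 670.2·0.0121/2780 = 0.002917.
Step 5 — 3dB bandwidth: Δω = ω₀/Q = 2.298e+05 rad/s; BW = Δω/(2π) = 3.657e+04 Hz.

(a) f₀ = 106.7 Hz  (b) Q = 0.002917  (c) BW = 3.657e+04 Hz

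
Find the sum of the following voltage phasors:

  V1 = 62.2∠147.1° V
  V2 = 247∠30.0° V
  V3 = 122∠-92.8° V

Step 1 — Convert each phasor to rectangular form:
  V1 = 62.2·(cos(147.1°) + j·sin(147.1°)) = -52.22 + j33.79 V
  V2 = 247·(cos(30.0°) + j·sin(30.0°)) = 213.9 + j123.5 V
  V3 = 122·(cos(-92.8°) + j·sin(-92.8°)) = -5.96 - j121.9 V
Step 2 — Sum components: V_total = 155.7 + j35.43 V.
Step 3 — Convert to polar: |V_total| = 159.7 V, ∠V_total = 12.8°.

V_total = 159.7∠12.8° V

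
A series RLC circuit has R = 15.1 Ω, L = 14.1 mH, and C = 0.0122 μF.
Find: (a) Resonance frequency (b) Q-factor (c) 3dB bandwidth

Step 1 — Resonance condition Im(Z)=0 gives ω₀ = 1/√(LC).
Step 2 — ω₀ = 1/√(0.0141·1.22e-08) = 7.624e+04 rad/s.
Step 3 — f₀ = ω₀/(2π) = 1.213e+04 Hz.
Step 4 — Series Q: Q = ω₀L/R = 7.624e+04·0.0141/15.1 = 71.2.
Step 5 — 3dB bandwidth: Δω = ω₀/Q = 1071 rad/s; BW = Δω/(2π) = 170.4 Hz.

(a) f₀ = 1.213e+04 Hz  (b) Q = 71.2  (c) BW = 170.4 Hz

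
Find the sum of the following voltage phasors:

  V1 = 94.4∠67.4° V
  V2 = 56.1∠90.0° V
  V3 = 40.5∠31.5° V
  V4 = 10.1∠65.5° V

Step 1 — Convert each phasor to rectangular form:
  V1 = 94.4·(cos(67.4°) + j·sin(67.4°)) = 36.28 + j87.15 V
  V2 = 56.1·(cos(90.0°) + j·sin(90.0°)) = 0 + j56.1 V
  V3 = 40.5·(cos(31.5°) + j·sin(31.5°)) = 34.53 + j21.16 V
  V4 = 10.1·(cos(65.5°) + j·sin(65.5°)) = 4.188 + j9.191 V
Step 2 — Sum components: V_total = 75 + j173.6 V.
Step 3 — Convert to polar: |V_total| = 189.1 V, ∠V_total = 66.6°.

V_total = 189.1∠66.6° V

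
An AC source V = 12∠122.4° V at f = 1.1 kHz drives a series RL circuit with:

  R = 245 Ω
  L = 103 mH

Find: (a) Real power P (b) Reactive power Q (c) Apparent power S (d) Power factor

Step 1 — Angular frequency: ω = 2π·f = 2π·1100 = 6912 rad/s.
Step 2 — Component impedances:
  R: Z = R = 245 Ω
  L: Z = jωL = j·6912·0.103 = 0 + j711.9 Ω
Step 3 — Series combination: Z_total = R + L = 245 + j711.9 Ω = 752.9∠71.0° Ω.
Step 4 — Source phasor: V = 12∠122.4° V = -6.43 + j10.13 V.
Step 5 — Current: I = V / Z = 0.009946 + j0.01246 A = 0.01594∠51.4° A.
Step 6 — Complex power: S = V·I* = 0.06224 + j0.1809 VA.
Step 7 — Real power: P = Re(S) = 0.06224 W.
Step 8 — Reactive power: Q = Im(S) = 0.1809 VAR.
Step 9 — Apparent power: |S| = 0.1913 VA.
Step 10 — Power factor: PF = P/|S| = 0.3254 (lagging).

(a) P = 0.06224 W  (b) Q = 0.1809 VAR  (c) S = 0.1913 VA  (d) PF = 0.3254 (lagging)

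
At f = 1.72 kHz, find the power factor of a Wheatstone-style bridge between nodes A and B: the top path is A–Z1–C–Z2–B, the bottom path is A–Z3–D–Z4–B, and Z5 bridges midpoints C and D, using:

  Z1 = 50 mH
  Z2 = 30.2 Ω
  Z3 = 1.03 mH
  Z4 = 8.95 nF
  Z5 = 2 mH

Step 1 — Angular frequency: ω = 2π·f = 2π·1720 = 1.081e+04 rad/s.
Step 2 — Component impedances:
  Z1: Z = jωL = j·1.081e+04·0.05 = 0 + j540.4 Ω
  Z2: Z = R = 30.2 Ω
  Z3: Z = jωL = j·1.081e+04·0.00103 = 0 + j11.13 Ω
  Z4: Z = 1/(jωC) = -j/(ω·C) = 0 - j1.034e+04 Ω
  Z5: Z = jωL = j·1.081e+04·0.002 = 0 + j21.61 Ω
Step 3 — Bridge requires nodal analysis (the Z5 bridge couples midpoints C and D, so the two paths cannot be reduced to a simple series/parallel combination). Setting node B to ground and injecting 1 A at node A, the 3-node admittance system at A, C, D solves to V_A = Z_AB = 30.32 + j30.83 Ω = 43.24∠45.5° Ω.
Step 4 — Power factor: PF = cos(φ) = Re(Z)/|Z| = 30.32/43.24 = 0.7012.
Step 5 — Type: Im(Z) = 30.83 ⇒ lagging (phase φ = 45.5°).

PF = 0.7012 (lagging, φ = 45.5°)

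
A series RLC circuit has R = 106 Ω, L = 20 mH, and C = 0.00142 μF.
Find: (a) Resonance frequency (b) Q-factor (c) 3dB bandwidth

Step 1 — Resonance: ω₀ = 1/√(LC) = 1/√(0.02·1.42e-09) = 1.876e+05 rad/s.
Step 2 — f₀ = ω₀/(2π) = 2.986e+04 Hz.
Step 3 — Series Q: Q = ω₀L/R = 1.876e+05·0.02/106 = 35.41.
Step 4 — Bandwidth: Δω = ω₀/Q = 5300 rad/s; BW = Δω/(2π) = 843.5 Hz.

(a) f₀ = 2.986e+04 Hz  (b) Q = 35.41  (c) BW = 843.5 Hz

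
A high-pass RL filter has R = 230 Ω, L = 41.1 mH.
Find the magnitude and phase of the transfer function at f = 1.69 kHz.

Step 1 — Angular frequency: ω = 2π·1690 = 1.062e+04 rad/s.
Step 2 — Transfer function: H(jω) = jωL/(R + jωL).
Step 3 — Numerator jωL = j·436.4; denominator R + jωL = 230 + j436.4.
Step 4 — H = 0.7826 + j0.4125.
Step 5 — Magnitude: |H| = 0.8847 (-1.1 dB); phase: φ = 27.8°.

|H| = 0.8847 (-1.1 dB), φ = 27.8°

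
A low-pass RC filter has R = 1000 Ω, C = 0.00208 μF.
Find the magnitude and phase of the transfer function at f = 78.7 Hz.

Step 1 — Angular frequency: ω = 2π·78.7 = 494.5 rad/s.
Step 2 — Transfer function: H(jω) = 1/(1 + jωRC).
Step 3 — Denominator: 1 + jωRC = 1 + j·494.5·1000·2.08e-09 = 1 + j0.001029.
Step 4 — H = 1 - j0.001029.
Step 5 — Magnitude: |H| = 1 (-0.0 dB); phase: φ = -0.1°.

|H| = 1 (-0.0 dB), φ = -0.1°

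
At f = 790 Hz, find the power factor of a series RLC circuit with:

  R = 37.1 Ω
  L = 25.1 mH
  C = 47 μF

Step 1 — Angular frequency: ω = 2π·f = 2π·790 = 4964 rad/s.
Step 2 — Component impedances:
  R: Z = R = 37.1 Ω
  L: Z = jωL = j·4964·0.0251 = 0 + j124.6 Ω
  C: Z = 1/(jωC) = -j/(ω·C) = 0 - j4.286 Ω
Step 3 — Series combination: Z_total = R + L + C = 37.1 + j120.3 Ω = 125.9∠72.9° Ω.
Step 4 — Power factor: PF = cos(φ) = Re(Z)/|Z| = 37.1/125.9 = 0.2947.
Step 5 — Type: Im(Z) = 120.3 ⇒ lagging (phase φ = 72.9°).

PF = 0.2947 (lagging, φ = 72.9°)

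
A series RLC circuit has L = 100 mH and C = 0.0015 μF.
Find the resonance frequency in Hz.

Step 1 — Resonance condition Im(Z)=0 gives ω₀ = 1/√(LC).
Step 2 — ω₀ = 1/√(0.1·1.5e-09) = 8.165e+04 rad/s.
Step 3 — f₀ = ω₀/(2π) = 1.299e+04 Hz.

f₀ = 1.299e+04 Hz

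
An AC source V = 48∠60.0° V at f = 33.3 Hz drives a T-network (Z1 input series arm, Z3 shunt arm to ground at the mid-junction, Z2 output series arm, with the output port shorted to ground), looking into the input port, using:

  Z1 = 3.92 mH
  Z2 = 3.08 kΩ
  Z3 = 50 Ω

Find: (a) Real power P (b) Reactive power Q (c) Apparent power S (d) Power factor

Step 1 — Angular frequency: ω = 2π·f = 2π·33.3 = 209.2 rad/s.
Step 2 — Component impedances:
  Z1: Z = jωL = j·209.2·0.00392 = 0 + j0.8202 Ω
  Z2: Z = R = 3080 Ω
  Z3: Z = R = 50 Ω
Step 3 — With the output port shorted to ground, the output series arm Z2 runs from the junction to ground; the shunt arm Z3 also runs from the junction to ground. They appear in parallel: Z3 || Z2 = 49.2 Ω.
Step 4 — Series with input arm Z1: Z_in = Z1 + (Z3 || Z2) = 49.2 + j0.8202 Ω = 49.21∠1.0° Ω.
Step 5 — Source phasor: V = 48∠60.0° V = 24 + j41.57 V.
Step 6 — Current: I = V / Z = 0.5017 + j0.8365 A = 0.9754∠59.0° A.
Step 7 — Complex power: S = V·I* = 46.82 + j0.7804 VA.
Step 8 — Real power: P = Re(S) = 46.82 W.
Step 9 — Reactive power: Q = Im(S) = 0.7804 VAR.
Step 10 — Apparent power: |S| = 46.82 VA.
Step 11 — Power factor: PF = P/|S| = 0.9999 (lagging).

(a) P = 46.82 W  (b) Q = 0.7804 VAR  (c) S = 46.82 VA  (d) PF = 0.9999 (lagging)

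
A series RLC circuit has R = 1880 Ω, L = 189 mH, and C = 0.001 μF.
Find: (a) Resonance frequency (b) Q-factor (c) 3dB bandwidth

Step 1 — Resonance: ω₀ = 1/√(LC) = 1/√(0.189·1e-09) = 7.274e+04 rad/s.
Step 2 — f₀ = ω₀/(2π) = 1.158e+04 Hz.
Step 3 — Series Q: Q = ω₀L/R = 7.274e+04·0.189/1880 = 7.313.
Step 4 — Bandwidth: Δω = ω₀/Q = 9947 rad/s; BW = Δω/(2π) = 1583 Hz.

(a) f₀ = 1.158e+04 Hz  (b) Q = 7.313  (c) BW = 1583 Hz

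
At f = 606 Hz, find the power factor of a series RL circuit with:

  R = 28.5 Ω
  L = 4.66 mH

Step 1 — Angular frequency: ω = 2π·f = 2π·606 = 3808 rad/s.
Step 2 — Component impedances:
  R: Z = R = 28.5 Ω
  L: Z = jωL = j·3808·0.00466 = 0 + j17.74 Ω
Step 3 — Series combination: Z_total = R + L = 28.5 + j17.74 Ω = 33.57∠31.9° Ω.
Step 4 — Power factor: PF = cos(φ) = Re(Z)/|Z| = 28.5/33.572 = 0.8489.
Step 5 — Type: Im(Z) = 17.74 ⇒ lagging (phase φ = 31.9°).

PF = 0.8489 (lagging, φ = 31.9°)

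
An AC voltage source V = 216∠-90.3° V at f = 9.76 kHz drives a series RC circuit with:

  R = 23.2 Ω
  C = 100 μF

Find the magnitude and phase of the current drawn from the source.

Step 1 — Angular frequency: ω = 2π·f = 2π·9760 = 6.132e+04 rad/s.
Step 2 — Component impedances:
  R: Z = R = 23.2 Ω
  C: Z = 1/(jωC) = -j/(ω·C) = 0 - j0.1631 Ω
Step 3 — Series combination: Z_total = R + C = 23.2 - j0.1631 Ω = 23.2∠-0.4° Ω.
Step 4 — Source phasor: V = 216∠-90.3° V = -1.131 - j216 V.
Step 5 — Ohm's law: I = V / Z_total = (-1.131 - j216) / (23.2 - j0.1631) = 0.01669 - j9.31 A.
Step 6 — Convert to polar: |I| = 9.31 A, ∠I = -89.9°.

I = 9.31∠-89.9° A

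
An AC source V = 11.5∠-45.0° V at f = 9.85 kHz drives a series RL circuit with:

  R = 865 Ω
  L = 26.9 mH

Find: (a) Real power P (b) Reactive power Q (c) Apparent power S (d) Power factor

Step 1 — Angular frequency: ω = 2π·f = 2π·9850 = 6.189e+04 rad/s.
Step 2 — Component impedances:
  R: Z = R = 865 Ω
  L: Z = jωL = j·6.189e+04·0.0269 = 0 + j1665 Ω
Step 3 — Series combination: Z_total = R + L = 865 + j1665 Ω = 1876∠62.5° Ω.
Step 4 — Source phasor: V = 11.5∠-45.0° V = 8.132 - j8.132 V.
Step 5 — Current: I = V / Z = -0.001848 - j0.005844 A = 0.00613∠-107.5° A.
Step 6 — Complex power: S = V·I* = 0.0325 + j0.06255 VA.
Step 7 — Real power: P = Re(S) = 0.0325 W.
Step 8 — Reactive power: Q = Im(S) = 0.06255 VAR.
Step 9 — Apparent power: |S| = 0.07049 VA.
Step 10 — Power factor: PF = P/|S| = 0.4611 (lagging).

(a) P = 0.0325 W  (b) Q = 0.06255 VAR  (c) S = 0.07049 VA  (d) PF = 0.4611 (lagging)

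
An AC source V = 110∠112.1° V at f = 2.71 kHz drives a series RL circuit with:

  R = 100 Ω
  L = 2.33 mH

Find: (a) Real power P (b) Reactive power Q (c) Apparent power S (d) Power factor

Step 1 — Angular frequency: ω = 2π·f = 2π·2710 = 1.703e+04 rad/s.
Step 2 — Component impedances:
  R: Z = R = 100 Ω
  L: Z = jωL = j·1.703e+04·0.00233 = 0 + j39.67 Ω
Step 3 — Series combination: Z_total = R + L = 100 + j39.67 Ω = 107.6∠21.6° Ω.
Step 4 — Source phasor: V = 110∠112.1° V = -41.38 + j101.9 V.
Step 5 — Current: I = V / Z = -0.008206 + j1.022 A = 1.022∠90.5° A.
Step 6 — Complex power: S = V·I* = 104.5 + j41.48 VA.
Step 7 — Real power: P = Re(S) = 104.5 W.
Step 8 — Reactive power: Q = Im(S) = 41.48 VAR.
Step 9 — Apparent power: |S| = 112.5 VA.
Step 10 — Power factor: PF = P/|S| = 0.9295 (lagging).

(a) P = 104.5 W  (b) Q = 41.48 VAR  (c) S = 112.5 VA  (d) PF = 0.9295 (lagging)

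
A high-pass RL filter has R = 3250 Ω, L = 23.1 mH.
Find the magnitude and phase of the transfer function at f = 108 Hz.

Step 1 — Angular frequency: ω = 2π·108 = 678.6 rad/s.
Step 2 — Transfer function: H(jω) = jωL/(R + jωL).
Step 3 — Numerator jωL = j·15.68; denominator R + jωL = 3250 + j15.68.
Step 4 — H = 2.326e-05 + j0.004823.
Step 5 — Magnitude: |H| = 0.004823 (-46.3 dB); phase: φ = 89.7°.

|H| = 0.004823 (-46.3 dB), φ = 89.7°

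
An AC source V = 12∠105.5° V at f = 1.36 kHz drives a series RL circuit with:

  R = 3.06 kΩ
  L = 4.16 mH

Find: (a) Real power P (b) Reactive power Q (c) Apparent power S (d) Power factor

Step 1 — Angular frequency: ω = 2π·f = 2π·1360 = 8545 rad/s.
Step 2 — Component impedances:
  R: Z = R = 3060 Ω
  L: Z = jωL = j·8545·0.00416 = 0 + j35.55 Ω
Step 3 — Series combination: Z_total = R + L = 3060 + j35.55 Ω = 3060∠0.7° Ω.
Step 4 — Source phasor: V = 12∠105.5° V = -3.207 + j11.56 V.
Step 5 — Current: I = V / Z = -0.001004 + j0.003791 A = 0.003921∠104.8° A.
Step 6 — Complex power: S = V·I* = 0.04705 + j0.0005466 VA.
Step 7 — Real power: P = Re(S) = 0.04705 W.
Step 8 — Reactive power: Q = Im(S) = 0.0005466 VAR.
Step 9 — Apparent power: |S| = 0.04706 VA.
Step 10 — Power factor: PF = P/|S| = 0.9999 (lagging).

(a) P = 0.04705 W  (b) Q = 0.0005466 VAR  (c) S = 0.04706 VA  (d) PF = 0.9999 (lagging)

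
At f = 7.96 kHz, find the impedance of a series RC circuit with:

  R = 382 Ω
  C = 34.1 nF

Step 1 — Angular frequency: ω = 2π·f = 2π·7960 = 5.001e+04 rad/s.
Step 2 — Component impedances:
  R: Z = R = 382 Ω
  C: Z = 1/(jωC) = -j/(ω·C) = 0 - j586.3 Ω
Step 3 — Series combination: Z_total = R + C = 382 - j586.3 Ω = 699.8∠-56.9° Ω.

Z = 382 - j586.3 Ω = 699.8∠-56.9° Ω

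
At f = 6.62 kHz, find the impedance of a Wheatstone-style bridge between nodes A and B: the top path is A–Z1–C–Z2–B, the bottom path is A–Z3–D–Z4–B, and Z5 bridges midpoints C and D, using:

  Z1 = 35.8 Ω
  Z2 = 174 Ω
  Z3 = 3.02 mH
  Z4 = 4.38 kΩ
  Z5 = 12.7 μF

Step 1 — Angular frequency: ω = 2π·f = 2π·6620 = 4.159e+04 rad/s.
Step 2 — Component impedances:
  Z1: Z = R = 35.8 Ω
  Z2: Z = R = 174 Ω
  Z3: Z = jωL = j·4.159e+04·0.00302 = 0 + j125.6 Ω
  Z4: Z = R = 4380 Ω
  Z5: Z = 1/(jωC) = -j/(ω·C) = 0 - j1.893 Ω
Step 3 — Bridge requires nodal analysis (the Z5 bridge couples midpoints C and D, so the two paths cannot be reduced to a simple series/parallel combination). Setting node B to ground and injecting 1 A at node A, the 3-node admittance system at A, C, D solves to V_A = Z_AB = 200.4 + j9.567 Ω = 200.7∠2.7° Ω.

Z = 200.4 + j9.567 Ω = 200.7∠2.7° Ω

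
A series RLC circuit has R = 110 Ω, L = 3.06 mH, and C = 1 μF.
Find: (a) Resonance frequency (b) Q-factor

Step 1 — Resonance condition Im(Z)=0 gives ω₀ = 1/√(LC).
Step 2 — ω₀ = 1/√(0.00306·1e-06) = 1.808e+04 rad/s.
Step 3 — f₀ = ω₀/(2π) = 2877 Hz.
Step 4 — Series Q: Q = ω₀L/R = 1.808e+04·0.00306/110 = 0.5029.

(a) f₀ = 2877 Hz  (b) Q = 0.5029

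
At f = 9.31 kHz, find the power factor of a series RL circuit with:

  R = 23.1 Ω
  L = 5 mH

Step 1 — Angular frequency: ω = 2π·f = 2π·9310 = 5.85e+04 rad/s.
Step 2 — Component impedances:
  R: Z = R = 23.1 Ω
  L: Z = jωL = j·5.85e+04·0.005 = 0 + j292.5 Ω
Step 3 — Series combination: Z_total = R + L = 23.1 + j292.5 Ω = 293.4∠85.5° Ω.
Step 4 — Power factor: PF = cos(φ) = Re(Z)/|Z| = 23.1/293.4 = 0.07873.
Step 5 — Type: Im(Z) = 292.5 ⇒ lagging (phase φ = 85.5°).

PF = 0.07873 (lagging, φ = 85.5°)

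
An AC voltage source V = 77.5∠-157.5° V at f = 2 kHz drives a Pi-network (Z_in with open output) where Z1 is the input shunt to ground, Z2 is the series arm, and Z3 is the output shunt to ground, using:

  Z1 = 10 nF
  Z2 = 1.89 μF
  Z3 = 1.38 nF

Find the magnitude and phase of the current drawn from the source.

Step 1 — Angular frequency: ω = 2π·f = 2π·2000 = 1.257e+04 rad/s.
Step 2 — Component impedances:
  Z1: Z = 1/(jωC) = -j/(ω·C) = 0 - j7958 Ω
  Z2: Z = 1/(jωC) = -j/(ω·C) = 0 - j42.1 Ω
  Z3: Z = 1/(jωC) = -j/(ω·C) = 0 - j5.766e+04 Ω
Step 3 — With open output, the series arm Z2 and the output shunt Z3 appear in series to ground: Z2 + Z3 = 0 - j5.771e+04 Ω.
Step 4 — Parallel with input shunt Z1: Z_in = Z1 || (Z2 + Z3) = 0 - j6993 Ω = 6993∠-90.0° Ω.
Step 5 — Source phasor: V = 77.5∠-157.5° V = -71.6 - j29.66 V.
Step 6 — Ohm's law: I = V / Z_total = (-71.6 - j29.66) / (0 - j6993) = 0.004241 - j0.01024 A.
Step 7 — Convert to polar: |I| = 0.01108 A, ∠I = -67.5°.

I = 0.01108∠-67.5° A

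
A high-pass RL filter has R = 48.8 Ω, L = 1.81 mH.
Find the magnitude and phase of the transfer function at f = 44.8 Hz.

Step 1 — Angular frequency: ω = 2π·44.8 = 281.5 rad/s.
Step 2 — Transfer function: H(jω) = jωL/(R + jωL).
Step 3 — Numerator jωL = j·0.5095; denominator R + jωL = 48.8 + j0.5095.
Step 4 — H = 0.000109 + j0.01044.
Step 5 — Magnitude: |H| = 0.01044 (-39.6 dB); phase: φ = 89.4°.

|H| = 0.01044 (-39.6 dB), φ = 89.4°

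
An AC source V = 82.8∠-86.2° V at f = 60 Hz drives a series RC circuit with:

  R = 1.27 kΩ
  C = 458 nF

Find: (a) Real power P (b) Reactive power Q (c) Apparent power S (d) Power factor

Step 1 — Angular frequency: ω = 2π·f = 2π·60 = 377 rad/s.
Step 2 — Component impedances:
  R: Z = R = 1270 Ω
  C: Z = 1/(jωC) = -j/(ω·C) = 0 - j5792 Ω
Step 3 — Series combination: Z_total = R + C = 1270 - j5792 Ω = 5929∠-77.6° Ω.
Step 4 — Source phasor: V = 82.8∠-86.2° V = 5.487 - j82.62 V.
Step 5 — Current: I = V / Z = 0.01381 - j0.002081 A = 0.01396∠-8.6° A.
Step 6 — Complex power: S = V·I* = 0.2477 - j1.129 VA.
Step 7 — Real power: P = Re(S) = 0.2477 W.
Step 8 — Reactive power: Q = Im(S) = -1.129 VAR.
Step 9 — Apparent power: |S| = 1.156 VA.
Step 10 — Power factor: PF = P/|S| = 0.2142 (leading).

(a) P = 0.2477 W  (b) Q = -1.129 VAR  (c) S = 1.156 VA  (d) PF = 0.2142 (leading)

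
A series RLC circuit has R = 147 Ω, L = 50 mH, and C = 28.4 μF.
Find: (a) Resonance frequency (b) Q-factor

Step 1 — Resonance condition Im(Z)=0 gives ω₀ = 1/√(LC).
Step 2 — ω₀ = 1/√(0.05·2.84e-05) = 839.2 rad/s.
Step 3 — f₀ = ω₀/(2π) = 133.6 Hz.
Step 4 — Series Q: Q = ω₀L/R = 839.2·0.05/147 = 0.2854.

(a) f₀ = 133.6 Hz  (b) Q = 0.2854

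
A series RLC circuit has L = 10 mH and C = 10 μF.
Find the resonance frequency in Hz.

Step 1 — Resonance condition Im(Z)=0 gives ω₀ = 1/√(LC).
Step 2 — ω₀ = 1/√(0.01·1e-05) = 3162 rad/s.
Step 3 — f₀ = ω₀/(2π) = 503.3 Hz.

f₀ = 503.3 Hz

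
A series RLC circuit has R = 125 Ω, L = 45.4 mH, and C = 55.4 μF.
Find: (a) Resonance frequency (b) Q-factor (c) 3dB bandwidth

Step 1 — Resonance: ω₀ = 1/√(LC) = 1/√(0.0454·5.54e-05) = 630.5 rad/s.
Step 2 — f₀ = ω₀/(2π) = 100.4 Hz.
Step 3 — Series Q: Q = ω₀L/R = 630.5·0.0454/125 = 0.229.
Step 4 — Bandwidth: Δω = ω₀/Q = 2753 rad/s; BW = Δω/(2π) = 438.2 Hz.

(a) f₀ = 100.4 Hz  (b) Q = 0.229  (c) BW = 438.2 Hz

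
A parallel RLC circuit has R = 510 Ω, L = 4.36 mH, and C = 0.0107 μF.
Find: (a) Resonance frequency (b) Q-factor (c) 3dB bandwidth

Step 1 — Resonance: ω₀ = 1/√(LC) = 1/√(0.00436·1.07e-08) = 1.464e+05 rad/s.
Step 2 — f₀ = ω₀/(2π) = 2.33e+04 Hz.
Step 3 — Parallel Q: Q = R/(ω₀L) = 510/(1.464e+05·0.00436) = 0.7989.
Step 4 — Bandwidth: Δω = ω₀/Q = 1.833e+05 rad/s; BW = Δω/(2π) = 2.917e+04 Hz.

(a) f₀ = 2.33e+04 Hz  (b) Q = 0.7989  (c) BW = 2.917e+04 Hz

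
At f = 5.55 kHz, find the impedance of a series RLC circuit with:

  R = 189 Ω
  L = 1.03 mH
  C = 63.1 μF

Step 1 — Angular frequency: ω = 2π·f = 2π·5550 = 3.487e+04 rad/s.
Step 2 — Component impedances:
  R: Z = R = 189 Ω
  L: Z = jωL = j·3.487e+04·0.00103 = 0 + j35.92 Ω
  C: Z = 1/(jωC) = -j/(ω·C) = 0 - j0.4545 Ω
Step 3 — Series combination: Z_total = R + L + C = 189 + j35.46 Ω = 192.3∠10.6° Ω.

Z = 189 + j35.46 Ω = 192.3∠10.6° Ω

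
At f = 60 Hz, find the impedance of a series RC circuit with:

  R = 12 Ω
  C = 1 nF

Step 1 — Angular frequency: ω = 2π·f = 2π·60 = 377 rad/s.
Step 2 — Component impedances:
  R: Z = R = 12 Ω
  C: Z = 1/(jωC) = -j/(ω·C) = 0 - j2.653e+06 Ω
Step 3 — Series combination: Z_total = R + C = 12 - j2.653e+06 Ω = 2.653e+06∠-90.0° Ω.

Z = 12 - j2.653e+06 Ω = 2.653e+06∠-90.0° Ω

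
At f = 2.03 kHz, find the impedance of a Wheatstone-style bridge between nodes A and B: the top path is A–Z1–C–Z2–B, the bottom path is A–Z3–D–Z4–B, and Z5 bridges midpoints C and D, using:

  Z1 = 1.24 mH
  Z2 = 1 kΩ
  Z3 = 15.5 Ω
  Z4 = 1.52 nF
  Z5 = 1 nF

Step 1 — Angular frequency: ω = 2π·f = 2π·2030 = 1.275e+04 rad/s.
Step 2 — Component impedances:
  Z1: Z = jωL = j·1.275e+04·0.00124 = 0 + j15.82 Ω
  Z2: Z = R = 1000 Ω
  Z3: Z = R = 15.5 Ω
  Z4: Z = 1/(jωC) = -j/(ω·C) = 0 - j5.158e+04 Ω
  Z5: Z = 1/(jωC) = -j/(ω·C) = 0 - j7.84e+04 Ω
Step 3 — Bridge requires nodal analysis (the Z5 bridge couples midpoints C and D, so the two paths cannot be reduced to a simple series/parallel combination). Setting node B to ground and injecting 1 A at node A, the 3-node admittance system at A, C, D solves to V_A = Z_AB = 1000 - j3.574 Ω = 1000∠-0.2° Ω.

Z = 1000 - j3.574 Ω = 1000∠-0.2° Ω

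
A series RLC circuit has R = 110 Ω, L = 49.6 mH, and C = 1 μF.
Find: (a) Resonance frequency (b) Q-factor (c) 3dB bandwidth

Step 1 — Resonance: ω₀ = 1/√(LC) = 1/√(0.0496·1e-06) = 4490 rad/s.
Step 2 — f₀ = ω₀/(2π) = 714.6 Hz.
Step 3 — Series Q: Q = ω₀L/R = 4490·0.0496/110 = 2.025.
Step 4 — Bandwidth: Δω = ω₀/Q = 2218 rad/s; BW = Δω/(2π) = 353 Hz.

(a) f₀ = 714.6 Hz  (b) Q = 2.025  (c) BW = 353 Hz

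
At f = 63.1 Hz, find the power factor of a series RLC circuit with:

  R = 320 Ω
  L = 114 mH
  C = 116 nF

Step 1 — Angular frequency: ω = 2π·f = 2π·63.1 = 396.5 rad/s.
Step 2 — Component impedances:
  R: Z = R = 320 Ω
  L: Z = jωL = j·396.5·0.114 = 0 + j45.2 Ω
  C: Z = 1/(jωC) = -j/(ω·C) = 0 - j2.174e+04 Ω
Step 3 — Series combination: Z_total = R + L + C = 320 - j2.17e+04 Ω = 2.17e+04∠-89.2° Ω.
Step 4 — Power factor: PF = cos(φ) = Re(Z)/|Z| = 320/2.17e+04 = 0.01475.
Step 5 — Type: Im(Z) = -2.17e+04 ⇒ leading (phase φ = -89.2°).

PF = 0.01475 (leading, φ = -89.2°)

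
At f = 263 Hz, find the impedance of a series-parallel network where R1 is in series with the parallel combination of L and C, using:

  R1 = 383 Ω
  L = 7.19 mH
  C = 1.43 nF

Step 1 — Angular frequency: ω = 2π·f = 2π·263 = 1652 rad/s.
Step 2 — Component impedances:
  R1: Z = R = 383 Ω
  L: Z = jωL = j·1652·0.00719 = 0 + j11.88 Ω
  C: Z = 1/(jωC) = -j/(ω·C) = 0 - j4.232e+05 Ω
Step 3 — Parallel branch: L || C = 1/(1/L + 1/C) = 0 + j11.88 Ω.
Step 4 — Series with R1: Z_total = R1 + (L || C) = 383 + j11.88 Ω = 383.2∠1.8° Ω.

Z = 383 + j11.88 Ω = 383.2∠1.8° Ω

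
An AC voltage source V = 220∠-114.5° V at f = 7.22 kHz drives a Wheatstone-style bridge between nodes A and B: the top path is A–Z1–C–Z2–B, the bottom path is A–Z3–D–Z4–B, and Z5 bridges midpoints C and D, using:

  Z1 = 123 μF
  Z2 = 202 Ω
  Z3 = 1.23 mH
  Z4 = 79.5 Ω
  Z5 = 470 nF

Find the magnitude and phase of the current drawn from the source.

Step 1 — Angular frequency: ω = 2π·f = 2π·7220 = 4.536e+04 rad/s.
Step 2 — Component impedances:
  Z1: Z = 1/(jωC) = -j/(ω·C) = 0 - j0.1792 Ω
  Z2: Z = R = 202 Ω
  Z3: Z = jωL = j·4.536e+04·0.00123 = 0 + j55.8 Ω
  Z4: Z = R = 79.5 Ω
  Z5: Z = 1/(jωC) = -j/(ω·C) = 0 - j46.9 Ω
Step 3 — Bridge requires nodal analysis (the Z5 bridge couples midpoints C and D, so the two paths cannot be reduced to a simple series/parallel combination). Setting node B to ground and injecting 1 A at node A, the 3-node admittance system at A, C, D solves to V_A = Z_AB = 134.6 - j73.17 Ω = 153.2∠-28.5° Ω.
Step 4 — Source phasor: V = 220∠-114.5° V = -91.23 - j200.2 V.
Step 5 — Ohm's law: I = V / Z_total = (-91.23 - j200.2) / (134.6 - j73.17) = 0.1007 - j1.432 A.
Step 6 — Convert to polar: |I| = 1.436 A, ∠I = -86.0°.

I = 1.436∠-86.0° A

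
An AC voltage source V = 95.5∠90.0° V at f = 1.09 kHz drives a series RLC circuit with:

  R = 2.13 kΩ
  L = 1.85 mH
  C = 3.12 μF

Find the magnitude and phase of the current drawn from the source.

Step 1 — Angular frequency: ω = 2π·f = 2π·1090 = 6849 rad/s.
Step 2 — Component impedances:
  R: Z = R = 2130 Ω
  L: Z = jωL = j·6849·0.00185 = 0 + j12.67 Ω
  C: Z = 1/(jωC) = -j/(ω·C) = 0 - j46.8 Ω
Step 3 — Series combination: Z_total = R + L + C = 2130 - j34.13 Ω = 2130∠-0.9° Ω.
Step 4 — Source phasor: V = 95.5∠90.0° V = 0 + j95.5 V.
Step 5 — Ohm's law: I = V / Z_total = (0 + j95.5) / (2130 - j34.13) = -0.0007182 + j0.04482 A.
Step 6 — Convert to polar: |I| = 0.04483 A, ∠I = 90.9°.

I = 0.04483∠90.9° A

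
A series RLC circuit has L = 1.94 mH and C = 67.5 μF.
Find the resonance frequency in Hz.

Step 1 — Resonance condition Im(Z)=0 gives ω₀ = 1/√(LC).
Step 2 — ω₀ = 1/√(0.00194·6.75e-05) = 2763 rad/s.
Step 3 — f₀ = ω₀/(2π) = 439.8 Hz.

f₀ = 439.8 Hz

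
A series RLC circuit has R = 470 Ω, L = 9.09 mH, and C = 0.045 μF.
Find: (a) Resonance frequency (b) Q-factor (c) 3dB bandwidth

Step 1 — Resonance condition Im(Z)=0 gives ω₀ = 1/√(LC).
Step 2 — ω₀ = 1/√(0.00909·4.5e-08) = 4.944e+04 rad/s.
Step 3 — f₀ = ω₀/(2π) = 7869 Hz.
Step 4 — Series Q: Q = ω₀L/R = 4.944e+04·0.00909/470 = 0.9563.
Step 5 — 3dB bandwidth: Δω = ω₀/Q = 5.171e+04 rad/s; BW = Δω/(2π) = 8229 Hz.

(a) f₀ = 7869 Hz  (b) Q = 0.9563  (c) BW = 8229 Hz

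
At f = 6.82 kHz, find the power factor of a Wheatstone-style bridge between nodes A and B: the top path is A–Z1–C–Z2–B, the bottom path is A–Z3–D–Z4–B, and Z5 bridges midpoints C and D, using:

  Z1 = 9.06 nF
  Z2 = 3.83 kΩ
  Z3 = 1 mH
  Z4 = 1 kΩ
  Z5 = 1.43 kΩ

Step 1 — Angular frequency: ω = 2π·f = 2π·6820 = 4.285e+04 rad/s.
Step 2 — Component impedances:
  Z1: Z = 1/(jωC) = -j/(ω·C) = 0 - j2576 Ω
  Z2: Z = R = 3830 Ω
  Z3: Z = jωL = j·4.285e+04·0.001 = 0 + j42.85 Ω
  Z4: Z = R = 1000 Ω
  Z5: Z = R = 1430 Ω
Step 3 — Bridge requires nodal analysis (the Z5 bridge couples midpoints C and D, so the two paths cannot be reduced to a simple series/parallel combination). Setting node B to ground and injecting 1 A at node A, the 3-node admittance system at A, C, D solves to V_A = Z_AB = 839.5 + j23.31 Ω = 839.8∠1.6° Ω.
Step 4 — Power factor: PF = cos(φ) = Re(Z)/|Z| = 839.5/839.8 = 0.9996.
Step 5 — Type: Im(Z) = 23.31 ⇒ lagging (phase φ = 1.6°).

PF = 0.9996 (lagging, φ = 1.6°)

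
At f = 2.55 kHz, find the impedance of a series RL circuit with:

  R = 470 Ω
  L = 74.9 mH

Step 1 — Angular frequency: ω = 2π·f = 2π·2550 = 1.602e+04 rad/s.
Step 2 — Component impedances:
  R: Z = R = 470 Ω
  L: Z = jωL = j·1.602e+04·0.0749 = 0 + j1200 Ω
Step 3 — Series combination: Z_total = R + L = 470 + j1200 Ω = 1289∠68.6° Ω.

Z = 470 + j1200 Ω = 1289∠68.6° Ω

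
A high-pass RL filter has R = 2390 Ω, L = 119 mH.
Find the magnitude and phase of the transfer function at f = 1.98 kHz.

Step 1 — Angular frequency: ω = 2π·1980 = 1.244e+04 rad/s.
Step 2 — Transfer function: H(jω) = jωL/(R + jωL).
Step 3 — Numerator jωL = j·1480; denominator R + jωL = 2390 + j1480.
Step 4 — H = 0.2773 + j0.4477.
Step 5 — Magnitude: |H| = 0.5266 (-5.6 dB); phase: φ = 58.2°.

|H| = 0.5266 (-5.6 dB), φ = 58.2°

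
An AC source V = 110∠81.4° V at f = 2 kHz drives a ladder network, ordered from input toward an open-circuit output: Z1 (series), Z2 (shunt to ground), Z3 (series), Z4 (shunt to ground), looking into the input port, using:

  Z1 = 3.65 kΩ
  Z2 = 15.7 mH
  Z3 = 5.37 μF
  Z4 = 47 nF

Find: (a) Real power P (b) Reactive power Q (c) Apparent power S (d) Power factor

Step 1 — Angular frequency: ω = 2π·f = 2π·2000 = 1.257e+04 rad/s.
Step 2 — Component impedances:
  Z1: Z = R = 3650 Ω
  Z2: Z = jωL = j·1.257e+04·0.0157 = 0 + j197.3 Ω
  Z3: Z = 1/(jωC) = -j/(ω·C) = 0 - j14.82 Ω
  Z4: Z = 1/(jωC) = -j/(ω·C) = 0 - j1693 Ω
Step 3 — Ladder network (open output): work backward from the far end, alternating series and parallel combinations. Z_in = 3650 + j223.1 Ω = 3657∠3.5° Ω.
Step 4 — Source phasor: V = 110∠81.4° V = 16.45 + j108.8 V.
Step 5 — Current: I = V / Z = 0.006304 + j0.02941 A = 0.03008∠77.9° A.
Step 6 — Complex power: S = V·I* = 3.303 + j0.2018 VA.
Step 7 — Real power: P = Re(S) = 3.303 W.
Step 8 — Reactive power: Q = Im(S) = 0.2018 VAR.
Step 9 — Apparent power: |S| = 3.309 VA.
Step 10 — Power factor: PF = P/|S| = 0.9981 (lagging).

(a) P = 3.303 W  (b) Q = 0.2018 VAR  (c) S = 3.309 VA  (d) PF = 0.9981 (lagging)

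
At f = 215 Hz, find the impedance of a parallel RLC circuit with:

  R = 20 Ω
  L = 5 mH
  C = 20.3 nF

Step 1 — Angular frequency: ω = 2π·f = 2π·215 = 1351 rad/s.
Step 2 — Component impedances:
  R: Z = R = 20 Ω
  L: Z = jωL = j·1351·0.005 = 0 + j6.754 Ω
  C: Z = 1/(jωC) = -j/(ω·C) = 0 - j3.647e+04 Ω
Step 3 — Parallel combination: 1/Z_total = 1/R + 1/L + 1/C; Z_total = 2.048 + j6.064 Ω = 6.4∠71.3° Ω.

Z = 2.048 + j6.064 Ω = 6.4∠71.3° Ω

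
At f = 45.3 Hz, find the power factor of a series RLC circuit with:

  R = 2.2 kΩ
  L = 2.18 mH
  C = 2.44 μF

Step 1 — Angular frequency: ω = 2π·f = 2π·45.3 = 284.6 rad/s.
Step 2 — Component impedances:
  R: Z = R = 2200 Ω
  L: Z = jωL = j·284.6·0.00218 = 0 + j0.6205 Ω
  C: Z = 1/(jωC) = -j/(ω·C) = 0 - j1440 Ω
Step 3 — Series combination: Z_total = R + L + C = 2200 - j1439 Ω = 2629∠-33.2° Ω.
Step 4 — Power factor: PF = cos(φ) = Re(Z)/|Z| = 2200/2629 = 0.8368.
Step 5 — Type: Im(Z) = -1439 ⇒ leading (phase φ = -33.2°).

PF = 0.8368 (leading, φ = -33.2°)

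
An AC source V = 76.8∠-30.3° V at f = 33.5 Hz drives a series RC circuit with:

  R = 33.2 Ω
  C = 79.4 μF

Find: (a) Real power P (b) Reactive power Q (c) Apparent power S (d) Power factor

Step 1 — Angular frequency: ω = 2π·f = 2π·33.5 = 210.5 rad/s.
Step 2 — Component impedances:
  R: Z = R = 33.2 Ω
  C: Z = 1/(jωC) = -j/(ω·C) = 0 - j59.83 Ω
Step 3 — Series combination: Z_total = R + C = 33.2 - j59.83 Ω = 68.43∠-61.0° Ω.
Step 4 — Source phasor: V = 76.8∠-30.3° V = 66.31 - j38.75 V.
Step 5 — Current: I = V / Z = 0.9653 + j0.5726 A = 1.122∠30.7° A.
Step 6 — Complex power: S = V·I* = 41.82 - j75.37 VA.
Step 7 — Real power: P = Re(S) = 41.82 W.
Step 8 — Reactive power: Q = Im(S) = -75.37 VAR.
Step 9 — Apparent power: |S| = 86.2 VA.
Step 10 — Power factor: PF = P/|S| = 0.4852 (leading).

(a) P = 41.82 W  (b) Q = -75.37 VAR  (c) S = 86.2 VA  (d) PF = 0.4852 (leading)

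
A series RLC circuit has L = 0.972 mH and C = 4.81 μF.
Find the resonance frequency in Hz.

Step 1 — Resonance condition Im(Z)=0 gives ω₀ = 1/√(LC).
Step 2 — ω₀ = 1/√(0.000972·4.81e-06) = 1.462e+04 rad/s.
Step 3 — f₀ = ω₀/(2π) = 2328 Hz.

f₀ = 2328 Hz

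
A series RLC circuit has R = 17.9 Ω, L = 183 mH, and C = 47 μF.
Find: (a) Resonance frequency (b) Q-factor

Step 1 — Resonance condition Im(Z)=0 gives ω₀ = 1/√(LC).
Step 2 — ω₀ = 1/√(0.183·4.7e-05) = 341 rad/s.
Step 3 — f₀ = ω₀/(2π) = 54.27 Hz.
Step 4 — Series Q: Q = ω₀L/R = 341·0.183/17.9 = 3.486.

(a) f₀ = 54.27 Hz  (b) Q = 3.486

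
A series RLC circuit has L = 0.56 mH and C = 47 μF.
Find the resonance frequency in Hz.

Step 1 — Resonance condition Im(Z)=0 gives ω₀ = 1/√(LC).
Step 2 — ω₀ = 1/√(0.00056·4.7e-05) = 6164 rad/s.
Step 3 — f₀ = ω₀/(2π) = 981 Hz.

f₀ = 981 Hz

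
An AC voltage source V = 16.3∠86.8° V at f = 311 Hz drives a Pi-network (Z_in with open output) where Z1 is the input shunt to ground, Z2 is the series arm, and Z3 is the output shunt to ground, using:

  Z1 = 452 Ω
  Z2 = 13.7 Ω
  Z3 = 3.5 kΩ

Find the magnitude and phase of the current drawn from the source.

Step 1 — Angular frequency: ω = 2π·f = 2π·311 = 1954 rad/s.
Step 2 — Component impedances:
  Z1: Z = R = 452 Ω
  Z2: Z = R = 13.7 Ω
  Z3: Z = R = 3500 Ω
Step 3 — With open output, the series arm Z2 and the output shunt Z3 appear in series to ground: Z2 + Z3 = 3514 Ω.
Step 4 — Parallel with input shunt Z1: Z_in = Z1 || (Z2 + Z3) = 400.5 Ω = 400.5∠0.0° Ω.
Step 5 — Source phasor: V = 16.3∠86.8° V = 0.9099 + j16.27 V.
Step 6 — Ohm's law: I = V / Z_total = (0.9099 + j16.27) / (400.5) = 0.002272 + j0.04064 A.
Step 7 — Convert to polar: |I| = 0.0407 A, ∠I = 86.8°.

I = 0.0407∠86.8° A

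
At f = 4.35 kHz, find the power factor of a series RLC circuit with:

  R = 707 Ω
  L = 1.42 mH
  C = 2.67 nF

Step 1 — Angular frequency: ω = 2π·f = 2π·4350 = 2.733e+04 rad/s.
Step 2 — Component impedances:
  R: Z = R = 707 Ω
  L: Z = jωL = j·2.733e+04·0.00142 = 0 + j38.81 Ω
  C: Z = 1/(jωC) = -j/(ω·C) = 0 - j1.37e+04 Ω
Step 3 — Series combination: Z_total = R + L + C = 707 - j1.366e+04 Ω = 1.368e+04∠-87.0° Ω.
Step 4 — Power factor: PF = cos(φ) = Re(Z)/|Z| = 707/13683 = 0.05167.
Step 5 — Type: Im(Z) = -1.366e+04 ⇒ leading (phase φ = -87.0°).

PF = 0.05167 (leading, φ = -87.0°)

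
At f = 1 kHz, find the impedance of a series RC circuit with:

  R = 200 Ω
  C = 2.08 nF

Step 1 — Angular frequency: ω = 2π·f = 2π·1000 = 6283 rad/s.
Step 2 — Component impedances:
  R: Z = R = 200 Ω
  C: Z = 1/(jωC) = -j/(ω·C) = 0 - j7.652e+04 Ω
Step 3 — Series combination: Z_total = R + C = 200 - j7.652e+04 Ω = 7.652e+04∠-89.9° Ω.

Z = 200 - j7.652e+04 Ω = 7.652e+04∠-89.9° Ω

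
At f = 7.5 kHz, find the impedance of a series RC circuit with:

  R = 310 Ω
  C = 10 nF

Step 1 — Angular frequency: ω = 2π·f = 2π·7500 = 4.712e+04 rad/s.
Step 2 — Component impedances:
  R: Z = R = 310 Ω
  C: Z = 1/(jωC) = -j/(ω·C) = 0 - j2122 Ω
Step 3 — Series combination: Z_total = R + C = 310 - j2122 Ω = 2145∠-81.7° Ω.

Z = 310 - j2122 Ω = 2145∠-81.7° Ω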